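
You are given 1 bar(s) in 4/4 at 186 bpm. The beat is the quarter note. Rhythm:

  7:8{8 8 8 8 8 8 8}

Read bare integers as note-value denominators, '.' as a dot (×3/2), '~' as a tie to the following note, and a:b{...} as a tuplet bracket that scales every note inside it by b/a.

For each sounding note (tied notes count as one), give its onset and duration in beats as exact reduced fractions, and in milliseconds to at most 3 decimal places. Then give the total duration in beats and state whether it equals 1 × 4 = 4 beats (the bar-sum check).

1) 0.0ms=0b +184.332ms=4/7b
2) 184.332ms=4/7b +184.332ms=4/7b
3) 368.664ms=8/7b +184.332ms=4/7b
4) 552.995ms=12/7b +184.332ms=4/7b
5) 737.327ms=16/7b +184.332ms=4/7b
6) 921.659ms=20/7b +184.332ms=4/7b
7) 1105.991ms=24/7b +184.332ms=4/7b
Σ=4b of 4 (186bpm 4/4) — PASS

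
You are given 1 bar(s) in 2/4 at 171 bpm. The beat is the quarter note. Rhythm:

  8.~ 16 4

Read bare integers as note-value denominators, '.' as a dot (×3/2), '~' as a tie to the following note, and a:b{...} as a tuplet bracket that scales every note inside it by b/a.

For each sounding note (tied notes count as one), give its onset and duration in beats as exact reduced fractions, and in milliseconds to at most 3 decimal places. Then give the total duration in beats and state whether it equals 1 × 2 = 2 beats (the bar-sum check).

1) 0.0ms=0b +350.877ms=1b
2) 350.877ms=1b +350.877ms=1b
Σ=2b of 2 (171bpm 2/4) — PASS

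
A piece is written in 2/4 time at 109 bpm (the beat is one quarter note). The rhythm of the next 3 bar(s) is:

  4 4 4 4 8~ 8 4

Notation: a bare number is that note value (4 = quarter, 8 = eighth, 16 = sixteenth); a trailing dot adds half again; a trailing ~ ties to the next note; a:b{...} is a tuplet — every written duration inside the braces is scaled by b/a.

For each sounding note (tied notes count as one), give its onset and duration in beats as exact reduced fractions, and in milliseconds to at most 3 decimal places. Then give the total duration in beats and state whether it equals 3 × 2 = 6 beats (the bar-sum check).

1) 0.0ms=0b +550.459ms=1b
2) 550.459ms=1b +550.459ms=1b
3) 1100.917ms=2b +550.459ms=1b
4) 1651.376ms=3b +550.459ms=1b
5) 2201.835ms=4b +550.459ms=1b
6) 2752.294ms=5b +550.459ms=1b
Σ=6b of 6 (109bpm 2/4) — PASS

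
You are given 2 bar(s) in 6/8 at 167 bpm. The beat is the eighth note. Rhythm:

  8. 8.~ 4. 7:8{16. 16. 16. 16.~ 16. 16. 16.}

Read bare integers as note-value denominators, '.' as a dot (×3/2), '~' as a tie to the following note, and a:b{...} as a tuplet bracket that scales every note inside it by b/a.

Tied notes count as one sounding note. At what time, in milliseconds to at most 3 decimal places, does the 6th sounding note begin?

note 6 onset = 60/7b = 3079.555ms

1. 0.0ms @ 0 + 538.922ms (3/2)
2. 538.922ms @ 3/2 + 1616.766ms (9/2)
3. 2155.689ms @ 6 + 307.956ms (6/7)
4. 2463.644ms @ 48/7 + 307.956ms (6/7)
5. 2771.6ms @ 54/7 + 307.956ms (6/7)
6. 3079.555ms @ 60/7 + 615.911ms (12/7)
7. 3695.466ms @ 72/7 + 307.956ms (6/7)
8. 4003.422ms @ 78/7 + 307.956ms (6/7)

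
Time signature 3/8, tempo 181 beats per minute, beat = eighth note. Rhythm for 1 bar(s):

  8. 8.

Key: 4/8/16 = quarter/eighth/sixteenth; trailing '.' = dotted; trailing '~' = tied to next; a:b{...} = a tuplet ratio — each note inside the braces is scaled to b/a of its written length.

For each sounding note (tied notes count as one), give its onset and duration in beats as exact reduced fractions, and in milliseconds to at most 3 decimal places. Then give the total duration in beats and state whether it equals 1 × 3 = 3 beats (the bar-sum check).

1) 0.0ms=0b +497.238ms=3/2b
2) 497.238ms=3/2b +497.238ms=3/2b
Σ=3b of 3 (181bpm 3/8) — PASS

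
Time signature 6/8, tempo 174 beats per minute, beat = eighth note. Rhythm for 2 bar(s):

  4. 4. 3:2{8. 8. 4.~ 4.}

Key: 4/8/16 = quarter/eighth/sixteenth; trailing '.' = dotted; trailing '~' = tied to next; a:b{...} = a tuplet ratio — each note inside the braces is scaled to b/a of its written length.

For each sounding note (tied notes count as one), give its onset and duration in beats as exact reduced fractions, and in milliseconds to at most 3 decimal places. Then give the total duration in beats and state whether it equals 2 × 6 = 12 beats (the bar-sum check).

1) 0.0ms=0b +1034.483ms=3b
2) 1034.483ms=3b +1034.483ms=3b
3) 2068.966ms=6b +344.828ms=1b
4) 2413.793ms=7b +344.828ms=1b
5) 2758.621ms=8b +1379.31ms=4b
Σ=12b of 12 (174bpm 6/8) — PASS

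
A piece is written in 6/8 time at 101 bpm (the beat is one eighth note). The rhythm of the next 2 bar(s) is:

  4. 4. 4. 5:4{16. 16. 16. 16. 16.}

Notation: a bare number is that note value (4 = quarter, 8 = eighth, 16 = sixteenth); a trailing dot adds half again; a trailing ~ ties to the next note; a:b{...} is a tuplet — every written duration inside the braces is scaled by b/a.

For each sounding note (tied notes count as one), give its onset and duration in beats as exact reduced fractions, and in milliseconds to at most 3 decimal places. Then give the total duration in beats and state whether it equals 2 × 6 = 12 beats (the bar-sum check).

1) 0.0ms=0b +1782.178ms=3b
2) 1782.178ms=3b +1782.178ms=3b
3) 3564.356ms=6b +1782.178ms=3b
4) 5346.535ms=9b +356.436ms=3/5b
5) 5702.97ms=48/5b +356.436ms=3/5b
6) 6059.406ms=51/5b +356.436ms=3/5b
7) 6415.842ms=54/5b +356.436ms=3/5b
8) 6772.277ms=57/5b +356.436ms=3/5b
Σ=12b of 12 (101bpm 6/8) — PASS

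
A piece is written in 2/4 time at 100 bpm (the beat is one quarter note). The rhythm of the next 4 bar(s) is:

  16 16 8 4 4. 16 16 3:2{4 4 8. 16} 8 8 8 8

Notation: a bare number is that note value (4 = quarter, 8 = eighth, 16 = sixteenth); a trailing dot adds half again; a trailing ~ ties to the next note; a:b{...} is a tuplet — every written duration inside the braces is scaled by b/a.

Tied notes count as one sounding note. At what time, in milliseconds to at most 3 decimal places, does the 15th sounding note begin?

note 15 onset = 15/2b = 4500.0ms

1. 0.0ms @ 0 + 150.0ms (1/4)
2. 150.0ms @ 1/4 + 150.0ms (1/4)
3. 300.0ms @ 1/2 + 300.0ms (1/2)
4. 600.0ms @ 1 + 600.0ms (1)
5. 1200.0ms @ 2 + 900.0ms (3/2)
6. 2100.0ms @ 7/2 + 150.0ms (1/4)
7. 2250.0ms @ 15/4 + 150.0ms (1/4)
8. 2400.0ms @ 4 + 400.0ms (2/3)
9. 2800.0ms @ 14/3 + 400.0ms (2/3)
10. 3200.0ms @ 16/3 + 300.0ms (1/2)
11. 3500.0ms @ 35/6 + 100.0ms (1/6)
12. 3600.0ms @ 6 + 300.0ms (1/2)
13. 3900.0ms @ 13/2 + 300.0ms (1/2)
14. 4200.0ms @ 7 + 300.0ms (1/2)
15. 4500.0ms @ 15/2 + 300.0ms (1/2)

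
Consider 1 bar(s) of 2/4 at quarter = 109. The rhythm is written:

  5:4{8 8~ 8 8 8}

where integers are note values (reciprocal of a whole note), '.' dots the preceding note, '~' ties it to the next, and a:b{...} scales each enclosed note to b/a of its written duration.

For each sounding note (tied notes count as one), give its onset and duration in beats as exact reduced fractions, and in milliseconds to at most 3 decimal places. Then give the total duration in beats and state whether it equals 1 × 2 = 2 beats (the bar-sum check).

1) 0.0ms=0b +220.183ms=2/5b
2) 220.183ms=2/5b +440.367ms=4/5b
3) 660.55ms=6/5b +220.183ms=2/5b
4) 880.734ms=8/5b +220.183ms=2/5b
Σ=2b of 2 (109bpm 2/4) — PASS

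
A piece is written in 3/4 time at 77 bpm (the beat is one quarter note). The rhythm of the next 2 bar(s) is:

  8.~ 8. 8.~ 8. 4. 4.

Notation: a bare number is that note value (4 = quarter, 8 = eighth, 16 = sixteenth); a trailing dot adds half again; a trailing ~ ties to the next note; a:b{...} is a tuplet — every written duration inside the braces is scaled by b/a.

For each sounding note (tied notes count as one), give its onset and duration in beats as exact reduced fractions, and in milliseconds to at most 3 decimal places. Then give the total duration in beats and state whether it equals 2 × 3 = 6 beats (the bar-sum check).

1) 0.0ms=0b +1168.831ms=3/2b
2) 1168.831ms=3/2b +1168.831ms=3/2b
3) 2337.662ms=3b +1168.831ms=3/2b
4) 3506.494ms=9/2b +1168.831ms=3/2b
Σ=6b of 6 (77bpm 3/4) — PASS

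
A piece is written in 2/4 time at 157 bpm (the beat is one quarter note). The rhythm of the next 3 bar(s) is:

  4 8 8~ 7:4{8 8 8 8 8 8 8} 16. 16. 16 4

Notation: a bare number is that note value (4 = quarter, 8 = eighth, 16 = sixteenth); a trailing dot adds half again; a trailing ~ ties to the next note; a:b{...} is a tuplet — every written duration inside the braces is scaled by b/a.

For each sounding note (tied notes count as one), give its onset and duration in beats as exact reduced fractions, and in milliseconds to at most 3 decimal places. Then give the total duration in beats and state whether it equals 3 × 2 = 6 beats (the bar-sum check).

1) 0.0ms=0b +382.166ms=1b
2) 382.166ms=1b +191.083ms=1/2b
3) 573.248ms=3/2b +300.273ms=11/14b
4) 873.521ms=16/7b +109.19ms=2/7b
5) 982.712ms=18/7b +109.19ms=2/7b
6) 1091.902ms=20/7b +109.19ms=2/7b
7) 1201.092ms=22/7b +109.19ms=2/7b
8) 1310.282ms=24/7b +109.19ms=2/7b
9) 1419.472ms=26/7b +109.19ms=2/7b
10) 1528.662ms=4b +143.312ms=3/8b
11) 1671.975ms=35/8b +143.312ms=3/8b
12) 1815.287ms=19/4b +95.541ms=1/4b
13) 1910.828ms=5b +382.166ms=1b
Σ=6b of 6 (157bpm 2/4) — PASS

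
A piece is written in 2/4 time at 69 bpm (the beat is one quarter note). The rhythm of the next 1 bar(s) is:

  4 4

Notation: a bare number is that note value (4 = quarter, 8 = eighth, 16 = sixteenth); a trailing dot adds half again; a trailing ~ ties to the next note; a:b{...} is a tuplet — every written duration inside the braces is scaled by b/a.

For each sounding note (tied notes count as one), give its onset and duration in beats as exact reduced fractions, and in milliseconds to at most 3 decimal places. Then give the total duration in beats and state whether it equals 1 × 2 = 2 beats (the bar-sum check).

1) 0.0ms=0b +869.565ms=1b
2) 869.565ms=1b +869.565ms=1b
Σ=2b of 2 (69bpm 2/4) — PASS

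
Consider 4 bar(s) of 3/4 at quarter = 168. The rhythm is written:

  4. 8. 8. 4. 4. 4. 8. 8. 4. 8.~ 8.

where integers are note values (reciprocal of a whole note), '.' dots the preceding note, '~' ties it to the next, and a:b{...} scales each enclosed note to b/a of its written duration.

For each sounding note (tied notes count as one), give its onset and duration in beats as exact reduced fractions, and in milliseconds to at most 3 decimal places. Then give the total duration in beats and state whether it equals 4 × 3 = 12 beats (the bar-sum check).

1) 0.0ms=0b +535.714ms=3/2b
2) 535.714ms=3/2b +267.857ms=3/4b
3) 803.571ms=9/4b +267.857ms=3/4b
4) 1071.429ms=3b +535.714ms=3/2b
5) 1607.143ms=9/2b +535.714ms=3/2b
6) 2142.857ms=6b +535.714ms=3/2b
7) 2678.571ms=15/2b +267.857ms=3/4b
8) 2946.429ms=33/4b +267.857ms=3/4b
9) 3214.286ms=9b +535.714ms=3/2b
10) 3750.0ms=21/2b +535.714ms=3/2b
Σ=12b of 12 (168bpm 3/4) — PASS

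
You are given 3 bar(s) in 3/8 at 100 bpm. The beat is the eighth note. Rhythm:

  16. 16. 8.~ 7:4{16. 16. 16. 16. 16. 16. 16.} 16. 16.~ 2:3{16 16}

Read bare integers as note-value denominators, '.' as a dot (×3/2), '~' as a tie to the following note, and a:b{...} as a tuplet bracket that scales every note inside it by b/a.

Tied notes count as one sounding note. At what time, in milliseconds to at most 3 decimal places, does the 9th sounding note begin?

1. 0.0ms @ 0 + 450.0ms (3/4)
2. 450.0ms @ 3/4 + 450.0ms (3/4)
3. 900.0ms @ 3/2 + 1157.143ms (27/14)
4. 2057.143ms @ 24/7 + 257.143ms (3/7)
5. 2314.286ms @ 27/7 + 257.143ms (3/7)
6. 2571.429ms @ 30/7 + 257.143ms (3/7)
7. 2828.571ms @ 33/7 + 257.143ms (3/7)
8. 3085.714ms @ 36/7 + 257.143ms (3/7)
9. 3342.857ms @ 39/7 + 257.143ms (3/7)
10. 3600.0ms @ 6 + 450.0ms (3/4)
11. 4050.0ms @ 27/4 + 900.0ms (3/2)
12. 4950.0ms @ 33/4 + 450.0ms (3/4)

note 9 onset = 39/7b = 3342.857ms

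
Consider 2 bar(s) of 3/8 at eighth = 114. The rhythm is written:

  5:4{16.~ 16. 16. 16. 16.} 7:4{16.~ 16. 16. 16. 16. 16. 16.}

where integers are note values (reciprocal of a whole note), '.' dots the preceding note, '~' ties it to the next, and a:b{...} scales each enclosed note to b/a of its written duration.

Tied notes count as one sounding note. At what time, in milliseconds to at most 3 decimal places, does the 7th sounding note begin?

1. 0.0ms @ 0 + 631.579ms (6/5)
2. 631.579ms @ 6/5 + 315.789ms (3/5)
3. 947.368ms @ 9/5 + 315.789ms (3/5)
4. 1263.158ms @ 12/5 + 315.789ms (3/5)
5. 1578.947ms @ 3 + 451.128ms (6/7)
6. 2030.075ms @ 27/7 + 225.564ms (3/7)
7. 2255.639ms @ 30/7 + 225.564ms (3/7)
8. 2481.203ms @ 33/7 + 225.564ms (3/7)
9. 2706.767ms @ 36/7 + 225.564ms (3/7)
10. 2932.331ms @ 39/7 + 225.564ms (3/7)

note 7 onset = 30/7b = 2255.639ms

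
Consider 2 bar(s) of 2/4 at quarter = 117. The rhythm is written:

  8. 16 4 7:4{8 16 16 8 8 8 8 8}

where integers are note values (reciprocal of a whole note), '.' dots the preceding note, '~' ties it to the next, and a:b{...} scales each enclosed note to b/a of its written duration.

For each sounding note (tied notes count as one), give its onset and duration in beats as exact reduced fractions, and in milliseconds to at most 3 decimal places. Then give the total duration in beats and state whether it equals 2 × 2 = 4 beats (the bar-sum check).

1) 0.0ms=0b +384.615ms=3/4b
2) 384.615ms=3/4b +128.205ms=1/4b
3) 512.821ms=1b +512.821ms=1b
4) 1025.641ms=2b +146.52ms=2/7b
5) 1172.161ms=16/7b +73.26ms=1/7b
6) 1245.421ms=17/7b +73.26ms=1/7b
7) 1318.681ms=18/7b +146.52ms=2/7b
8) 1465.201ms=20/7b +146.52ms=2/7b
9) 1611.722ms=22/7b +146.52ms=2/7b
10) 1758.242ms=24/7b +146.52ms=2/7b
11) 1904.762ms=26/7b +146.52ms=2/7b
Σ=4b of 4 (117bpm 2/4) — PASS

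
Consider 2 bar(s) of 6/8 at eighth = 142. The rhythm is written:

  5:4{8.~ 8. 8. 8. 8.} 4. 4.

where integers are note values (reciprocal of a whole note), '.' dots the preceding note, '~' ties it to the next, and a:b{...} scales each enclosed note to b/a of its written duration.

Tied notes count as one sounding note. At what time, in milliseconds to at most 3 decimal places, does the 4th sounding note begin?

1. 0.0ms @ 0 + 1014.085ms (12/5)
2. 1014.085ms @ 12/5 + 507.042ms (6/5)
3. 1521.127ms @ 18/5 + 507.042ms (6/5)
4. 2028.169ms @ 24/5 + 507.042ms (6/5)
5. 2535.211ms @ 6 + 1267.606ms (3)
6. 3802.817ms @ 9 + 1267.606ms (3)

note 4 onset = 24/5b = 2028.169ms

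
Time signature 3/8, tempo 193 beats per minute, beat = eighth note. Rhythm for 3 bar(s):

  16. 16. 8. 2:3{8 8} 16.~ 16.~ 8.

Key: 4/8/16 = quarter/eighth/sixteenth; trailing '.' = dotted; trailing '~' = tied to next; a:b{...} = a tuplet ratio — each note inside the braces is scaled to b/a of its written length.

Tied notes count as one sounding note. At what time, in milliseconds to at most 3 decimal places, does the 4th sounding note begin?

1. 0.0ms @ 0 + 233.161ms (3/4)
2. 233.161ms @ 3/4 + 233.161ms (3/4)
3. 466.321ms @ 3/2 + 466.321ms (3/2)
4. 932.642ms @ 3 + 466.321ms (3/2)
5. 1398.964ms @ 9/2 + 466.321ms (3/2)
6. 1865.285ms @ 6 + 932.642ms (3)

note 4 onset = 3b = 932.642ms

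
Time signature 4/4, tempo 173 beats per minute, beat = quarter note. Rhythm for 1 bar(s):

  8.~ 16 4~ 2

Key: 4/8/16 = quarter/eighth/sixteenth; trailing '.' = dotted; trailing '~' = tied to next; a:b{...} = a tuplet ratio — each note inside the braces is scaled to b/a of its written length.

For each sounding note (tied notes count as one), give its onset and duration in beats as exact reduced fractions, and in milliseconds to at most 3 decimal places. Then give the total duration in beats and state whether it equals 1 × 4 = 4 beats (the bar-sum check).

1) 0.0ms=0b +346.821ms=1b
2) 346.821ms=1b +1040.462ms=3b
Σ=4b of 4 (173bpm 4/4) — PASS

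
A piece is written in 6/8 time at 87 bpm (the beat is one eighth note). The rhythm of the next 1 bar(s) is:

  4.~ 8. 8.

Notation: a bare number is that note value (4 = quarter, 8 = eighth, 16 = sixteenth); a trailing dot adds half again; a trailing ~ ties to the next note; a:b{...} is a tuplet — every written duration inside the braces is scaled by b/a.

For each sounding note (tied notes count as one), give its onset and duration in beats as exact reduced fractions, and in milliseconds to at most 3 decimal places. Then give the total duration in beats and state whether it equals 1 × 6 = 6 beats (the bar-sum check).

1) 0.0ms=0b +3103.448ms=9/2b
2) 3103.448ms=9/2b +1034.483ms=3/2b
Σ=6b of 6 (87bpm 6/8) — PASS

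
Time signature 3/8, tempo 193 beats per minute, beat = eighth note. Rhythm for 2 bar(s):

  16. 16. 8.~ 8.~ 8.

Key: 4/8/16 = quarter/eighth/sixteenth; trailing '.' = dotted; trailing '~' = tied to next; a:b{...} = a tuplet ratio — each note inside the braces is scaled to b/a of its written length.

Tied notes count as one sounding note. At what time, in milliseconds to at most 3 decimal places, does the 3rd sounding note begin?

1. 0.0ms @ 0 + 233.161ms (3/4)
2. 233.161ms @ 3/4 + 233.161ms (3/4)
3. 466.321ms @ 3/2 + 1398.964ms (9/2)

note 3 onset = 3/2b = 466.321ms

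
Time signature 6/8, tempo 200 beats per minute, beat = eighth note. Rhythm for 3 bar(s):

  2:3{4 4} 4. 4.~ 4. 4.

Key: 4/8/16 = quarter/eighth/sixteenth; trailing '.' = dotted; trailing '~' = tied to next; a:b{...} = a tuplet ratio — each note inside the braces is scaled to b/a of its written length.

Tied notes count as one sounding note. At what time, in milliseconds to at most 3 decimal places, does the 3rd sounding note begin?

note 3 onset = 6b = 1800.0ms

1. 0.0ms @ 0 + 900.0ms (3)
2. 900.0ms @ 3 + 900.0ms (3)
3. 1800.0ms @ 6 + 900.0ms (3)
4. 2700.0ms @ 9 + 1800.0ms (6)
5. 4500.0ms @ 15 + 900.0ms (3)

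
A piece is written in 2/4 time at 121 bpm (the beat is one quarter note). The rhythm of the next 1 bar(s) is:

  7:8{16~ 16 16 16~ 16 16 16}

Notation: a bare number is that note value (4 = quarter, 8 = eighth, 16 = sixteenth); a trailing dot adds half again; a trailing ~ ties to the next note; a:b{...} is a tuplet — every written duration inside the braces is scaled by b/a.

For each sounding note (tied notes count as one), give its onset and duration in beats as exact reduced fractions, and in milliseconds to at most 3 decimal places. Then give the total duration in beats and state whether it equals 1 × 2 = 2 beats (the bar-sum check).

1) 0.0ms=0b +283.353ms=4/7b
2) 283.353ms=4/7b +141.677ms=2/7b
3) 425.03ms=6/7b +283.353ms=4/7b
4) 708.383ms=10/7b +141.677ms=2/7b
5) 850.059ms=12/7b +141.677ms=2/7b
Σ=2b of 2 (121bpm 2/4) — PASS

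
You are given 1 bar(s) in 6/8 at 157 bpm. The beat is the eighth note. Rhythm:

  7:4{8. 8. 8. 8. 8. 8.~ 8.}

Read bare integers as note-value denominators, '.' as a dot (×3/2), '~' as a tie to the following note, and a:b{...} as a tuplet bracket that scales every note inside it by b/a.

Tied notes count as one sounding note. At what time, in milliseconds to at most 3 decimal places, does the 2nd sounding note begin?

1. 0.0ms @ 0 + 327.571ms (6/7)
2. 327.571ms @ 6/7 + 327.571ms (6/7)
3. 655.141ms @ 12/7 + 327.571ms (6/7)
4. 982.712ms @ 18/7 + 327.571ms (6/7)
5. 1310.282ms @ 24/7 + 327.571ms (6/7)
6. 1637.853ms @ 30/7 + 655.141ms (12/7)

note 2 onset = 6/7b = 327.571ms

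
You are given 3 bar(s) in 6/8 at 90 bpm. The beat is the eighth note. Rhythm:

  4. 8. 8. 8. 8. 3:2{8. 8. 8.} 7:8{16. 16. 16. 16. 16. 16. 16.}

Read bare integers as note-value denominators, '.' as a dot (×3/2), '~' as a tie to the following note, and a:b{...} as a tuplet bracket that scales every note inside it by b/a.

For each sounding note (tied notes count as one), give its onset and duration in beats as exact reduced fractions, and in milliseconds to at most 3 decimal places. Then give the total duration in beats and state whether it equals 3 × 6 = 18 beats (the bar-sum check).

1) 0.0ms=0b +2000.0ms=3b
2) 2000.0ms=3b +1000.0ms=3/2b
3) 3000.0ms=9/2b +1000.0ms=3/2b
4) 4000.0ms=6b +1000.0ms=3/2b
5) 5000.0ms=15/2b +1000.0ms=3/2b
6) 6000.0ms=9b +666.667ms=1b
7) 6666.667ms=10b +666.667ms=1b
8) 7333.333ms=11b +666.667ms=1b
9) 8000.0ms=12b +571.429ms=6/7b
10) 8571.429ms=90/7b +571.429ms=6/7b
11) 9142.857ms=96/7b +571.429ms=6/7b
12) 9714.286ms=102/7b +571.429ms=6/7b
13) 10285.714ms=108/7b +571.429ms=6/7b
14) 10857.143ms=114/7b +571.429ms=6/7b
15) 11428.571ms=120/7b +571.429ms=6/7b
Σ=18b of 18 (90bpm 6/8) — PASS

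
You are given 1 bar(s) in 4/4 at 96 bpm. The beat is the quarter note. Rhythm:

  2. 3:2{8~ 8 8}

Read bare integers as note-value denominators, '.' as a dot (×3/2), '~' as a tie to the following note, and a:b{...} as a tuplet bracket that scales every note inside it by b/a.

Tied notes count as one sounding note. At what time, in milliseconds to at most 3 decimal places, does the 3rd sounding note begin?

note 3 onset = 11/3b = 2291.667ms

1. 0.0ms @ 0 + 1875.0ms (3)
2. 1875.0ms @ 3 + 416.667ms (2/3)
3. 2291.667ms @ 11/3 + 208.333ms (1/3)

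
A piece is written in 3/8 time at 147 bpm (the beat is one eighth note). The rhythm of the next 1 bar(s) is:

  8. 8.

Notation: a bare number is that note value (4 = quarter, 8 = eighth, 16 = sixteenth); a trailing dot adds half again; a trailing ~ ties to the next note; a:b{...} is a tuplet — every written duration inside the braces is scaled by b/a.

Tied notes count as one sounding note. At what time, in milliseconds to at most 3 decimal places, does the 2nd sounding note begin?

note 2 onset = 3/2b = 612.245ms

1. 0.0ms @ 0 + 612.245ms (3/2)
2. 612.245ms @ 3/2 + 612.245ms (3/2)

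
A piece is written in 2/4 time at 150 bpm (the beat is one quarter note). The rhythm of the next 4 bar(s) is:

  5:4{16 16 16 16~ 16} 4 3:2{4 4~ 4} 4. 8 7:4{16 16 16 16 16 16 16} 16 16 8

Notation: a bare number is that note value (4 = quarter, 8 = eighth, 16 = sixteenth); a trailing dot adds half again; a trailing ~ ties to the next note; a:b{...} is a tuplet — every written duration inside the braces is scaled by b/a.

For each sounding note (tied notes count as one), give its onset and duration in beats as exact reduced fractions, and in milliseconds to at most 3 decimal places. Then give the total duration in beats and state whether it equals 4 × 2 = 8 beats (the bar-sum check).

1) 0.0ms=0b +80.0ms=1/5b
2) 80.0ms=1/5b +80.0ms=1/5b
3) 160.0ms=2/5b +80.0ms=1/5b
4) 240.0ms=3/5b +160.0ms=2/5b
5) 400.0ms=1b +400.0ms=1b
6) 800.0ms=2b +266.667ms=2/3b
7) 1066.667ms=8/3b +533.333ms=4/3b
8) 1600.0ms=4b +600.0ms=3/2b
9) 2200.0ms=11/2b +200.0ms=1/2b
10) 2400.0ms=6b +57.143ms=1/7b
11) 2457.143ms=43/7b +57.143ms=1/7b
12) 2514.286ms=44/7b +57.143ms=1/7b
13) 2571.429ms=45/7b +57.143ms=1/7b
14) 2628.571ms=46/7b +57.143ms=1/7b
15) 2685.714ms=47/7b +57.143ms=1/7b
16) 2742.857ms=48/7b +57.143ms=1/7b
17) 2800.0ms=7b +100.0ms=1/4b
18) 2900.0ms=29/4b +100.0ms=1/4b
19) 3000.0ms=15/2b +200.0ms=1/2b
Σ=8b of 8 (150bpm 2/4) — PASS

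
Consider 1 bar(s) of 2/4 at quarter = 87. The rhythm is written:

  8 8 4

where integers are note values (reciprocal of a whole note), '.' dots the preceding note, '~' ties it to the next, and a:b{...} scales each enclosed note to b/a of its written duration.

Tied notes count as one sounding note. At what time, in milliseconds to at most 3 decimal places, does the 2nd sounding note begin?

note 2 onset = 1/2b = 344.828ms

1. 0.0ms @ 0 + 344.828ms (1/2)
2. 344.828ms @ 1/2 + 344.828ms (1/2)
3. 689.655ms @ 1 + 689.655ms (1)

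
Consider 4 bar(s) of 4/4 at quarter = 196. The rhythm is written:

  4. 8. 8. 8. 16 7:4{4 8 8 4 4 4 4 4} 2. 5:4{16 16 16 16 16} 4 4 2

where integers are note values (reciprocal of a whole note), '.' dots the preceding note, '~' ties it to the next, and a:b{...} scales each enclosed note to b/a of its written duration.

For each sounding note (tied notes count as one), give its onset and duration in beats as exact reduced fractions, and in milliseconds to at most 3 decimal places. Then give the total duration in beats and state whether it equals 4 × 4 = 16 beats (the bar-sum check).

1) 0.0ms=0b +459.184ms=3/2b
2) 459.184ms=3/2b +229.592ms=3/4b
3) 688.776ms=9/4b +229.592ms=3/4b
4) 918.367ms=3b +229.592ms=3/4b
5) 1147.959ms=15/4b +76.531ms=1/4b
6) 1224.49ms=4b +174.927ms=4/7b
7) 1399.417ms=32/7b +87.464ms=2/7b
8) 1486.88ms=34/7b +87.464ms=2/7b
9) 1574.344ms=36/7b +174.927ms=4/7b
10) 1749.271ms=40/7b +174.927ms=4/7b
11) 1924.198ms=44/7b +174.927ms=4/7b
12) 2099.125ms=48/7b +174.927ms=4/7b
13) 2274.052ms=52/7b +174.927ms=4/7b
14) 2448.98ms=8b +918.367ms=3b
15) 3367.347ms=11b +61.224ms=1/5b
16) 3428.571ms=56/5b +61.224ms=1/5b
17) 3489.796ms=57/5b +61.224ms=1/5b
18) 3551.02ms=58/5b +61.224ms=1/5b
19) 3612.245ms=59/5b +61.224ms=1/5b
20) 3673.469ms=12b +306.122ms=1b
21) 3979.592ms=13b +306.122ms=1b
22) 4285.714ms=14b +612.245ms=2b
Σ=16b of 16 (196bpm 4/4) — PASS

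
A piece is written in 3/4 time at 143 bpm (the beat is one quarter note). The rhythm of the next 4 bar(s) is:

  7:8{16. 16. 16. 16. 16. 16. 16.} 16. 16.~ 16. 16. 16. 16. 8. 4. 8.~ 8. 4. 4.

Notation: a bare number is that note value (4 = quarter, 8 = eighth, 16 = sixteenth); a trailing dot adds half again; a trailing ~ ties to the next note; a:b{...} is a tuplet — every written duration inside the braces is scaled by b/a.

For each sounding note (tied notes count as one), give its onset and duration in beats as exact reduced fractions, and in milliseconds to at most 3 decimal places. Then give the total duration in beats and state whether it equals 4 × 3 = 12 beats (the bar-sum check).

1) 0.0ms=0b +179.82ms=3/7b
2) 179.82ms=3/7b +179.82ms=3/7b
3) 359.64ms=6/7b +179.82ms=3/7b
4) 539.461ms=9/7b +179.82ms=3/7b
5) 719.281ms=12/7b +179.82ms=3/7b
6) 899.101ms=15/7b +179.82ms=3/7b
7) 1078.921ms=18/7b +179.82ms=3/7b
8) 1258.741ms=3b +157.343ms=3/8b
9) 1416.084ms=27/8b +314.685ms=3/4b
10) 1730.769ms=33/8b +157.343ms=3/8b
11) 1888.112ms=9/2b +157.343ms=3/8b
12) 2045.455ms=39/8b +157.343ms=3/8b
13) 2202.797ms=21/4b +314.685ms=3/4b
14) 2517.483ms=6b +629.371ms=3/2b
15) 3146.853ms=15/2b +629.371ms=3/2b
16) 3776.224ms=9b +629.371ms=3/2b
17) 4405.594ms=21/2b +629.371ms=3/2b
Σ=12b of 12 (143bpm 3/4) — PASS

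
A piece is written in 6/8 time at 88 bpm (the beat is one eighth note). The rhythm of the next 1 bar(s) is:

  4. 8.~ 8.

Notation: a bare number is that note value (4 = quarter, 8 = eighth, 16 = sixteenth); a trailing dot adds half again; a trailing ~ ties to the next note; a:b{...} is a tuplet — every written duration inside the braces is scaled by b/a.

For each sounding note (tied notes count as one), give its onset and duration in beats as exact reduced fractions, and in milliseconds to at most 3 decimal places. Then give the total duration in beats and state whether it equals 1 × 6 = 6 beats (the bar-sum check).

1) 0.0ms=0b +2045.455ms=3b
2) 2045.455ms=3b +2045.455ms=3b
Σ=6b of 6 (88bpm 6/8) — PASS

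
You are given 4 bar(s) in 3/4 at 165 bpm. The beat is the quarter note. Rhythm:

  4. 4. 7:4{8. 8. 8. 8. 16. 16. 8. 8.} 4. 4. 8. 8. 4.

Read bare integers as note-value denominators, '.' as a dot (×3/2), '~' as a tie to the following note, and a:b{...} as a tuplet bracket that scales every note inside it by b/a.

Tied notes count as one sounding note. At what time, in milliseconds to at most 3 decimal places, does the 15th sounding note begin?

note 15 onset = 21/2b = 3818.182ms

1. 0.0ms @ 0 + 545.455ms (3/2)
2. 545.455ms @ 3/2 + 545.455ms (3/2)
3. 1090.909ms @ 3 + 155.844ms (3/7)
4. 1246.753ms @ 24/7 + 155.844ms (3/7)
5. 1402.597ms @ 27/7 + 155.844ms (3/7)
6. 1558.442ms @ 30/7 + 155.844ms (3/7)
7. 1714.286ms @ 33/7 + 77.922ms (3/14)
8. 1792.208ms @ 69/14 + 77.922ms (3/14)
9. 1870.13ms @ 36/7 + 155.844ms (3/7)
10. 2025.974ms @ 39/7 + 155.844ms (3/7)
11. 2181.818ms @ 6 + 545.455ms (3/2)
12. 2727.273ms @ 15/2 + 545.455ms (3/2)
13. 3272.727ms @ 9 + 272.727ms (3/4)
14. 3545.455ms @ 39/4 + 272.727ms (3/4)
15. 3818.182ms @ 21/2 + 545.455ms (3/2)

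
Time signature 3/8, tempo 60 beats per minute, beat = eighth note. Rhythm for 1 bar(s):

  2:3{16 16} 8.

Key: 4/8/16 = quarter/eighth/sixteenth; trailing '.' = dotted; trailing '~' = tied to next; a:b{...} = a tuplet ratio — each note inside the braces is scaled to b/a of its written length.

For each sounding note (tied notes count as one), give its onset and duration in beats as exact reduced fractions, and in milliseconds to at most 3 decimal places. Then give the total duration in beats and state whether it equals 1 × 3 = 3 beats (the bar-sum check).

1) 0.0ms=0b +750.0ms=3/4b
2) 750.0ms=3/4b +750.0ms=3/4b
3) 1500.0ms=3/2b +1500.0ms=3/2b
Σ=3b of 3 (60bpm 3/8) — PASS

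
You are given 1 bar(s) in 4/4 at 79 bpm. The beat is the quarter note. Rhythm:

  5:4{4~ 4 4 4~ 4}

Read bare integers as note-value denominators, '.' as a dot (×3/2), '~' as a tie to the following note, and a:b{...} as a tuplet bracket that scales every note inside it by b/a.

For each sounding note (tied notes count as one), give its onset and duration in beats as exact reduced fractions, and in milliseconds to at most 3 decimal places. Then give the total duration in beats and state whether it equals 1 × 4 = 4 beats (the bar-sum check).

1) 0.0ms=0b +1215.19ms=8/5b
2) 1215.19ms=8/5b +607.595ms=4/5b
3) 1822.785ms=12/5b +1215.19ms=8/5b
Σ=4b of 4 (79bpm 4/4) — PASS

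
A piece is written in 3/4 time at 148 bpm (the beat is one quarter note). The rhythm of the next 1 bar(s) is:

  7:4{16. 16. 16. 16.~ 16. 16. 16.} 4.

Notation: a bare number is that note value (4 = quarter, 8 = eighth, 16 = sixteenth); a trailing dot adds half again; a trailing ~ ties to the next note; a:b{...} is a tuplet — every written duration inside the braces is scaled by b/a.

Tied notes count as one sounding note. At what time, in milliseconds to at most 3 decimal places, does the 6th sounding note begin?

note 6 onset = 9/7b = 521.236ms

1. 0.0ms @ 0 + 86.873ms (3/14)
2. 86.873ms @ 3/14 + 86.873ms (3/14)
3. 173.745ms @ 3/7 + 86.873ms (3/14)
4. 260.618ms @ 9/14 + 173.745ms (3/7)
5. 434.363ms @ 15/14 + 86.873ms (3/14)
6. 521.236ms @ 9/7 + 86.873ms (3/14)
7. 608.108ms @ 3/2 + 608.108ms (3/2)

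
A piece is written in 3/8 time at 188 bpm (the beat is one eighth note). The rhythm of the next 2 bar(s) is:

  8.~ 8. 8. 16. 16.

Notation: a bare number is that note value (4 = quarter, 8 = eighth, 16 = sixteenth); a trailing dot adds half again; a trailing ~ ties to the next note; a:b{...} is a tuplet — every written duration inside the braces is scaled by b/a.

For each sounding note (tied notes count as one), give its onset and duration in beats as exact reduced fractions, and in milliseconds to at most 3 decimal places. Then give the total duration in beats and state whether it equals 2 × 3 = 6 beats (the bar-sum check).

1) 0.0ms=0b +957.447ms=3b
2) 957.447ms=3b +478.723ms=3/2b
3) 1436.17ms=9/2b +239.362ms=3/4b
4) 1675.532ms=21/4b +239.362ms=3/4b
Σ=6b of 6 (188bpm 3/8) — PASS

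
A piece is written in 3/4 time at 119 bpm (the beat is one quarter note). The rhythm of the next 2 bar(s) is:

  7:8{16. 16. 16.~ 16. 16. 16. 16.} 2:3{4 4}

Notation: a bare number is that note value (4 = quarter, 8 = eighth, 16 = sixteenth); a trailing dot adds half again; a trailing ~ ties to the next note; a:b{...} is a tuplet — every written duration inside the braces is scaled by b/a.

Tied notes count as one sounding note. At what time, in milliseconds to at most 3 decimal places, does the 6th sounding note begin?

note 6 onset = 18/7b = 1296.519ms

1. 0.0ms @ 0 + 216.086ms (3/7)
2. 216.086ms @ 3/7 + 216.086ms (3/7)
3. 432.173ms @ 6/7 + 432.173ms (6/7)
4. 864.346ms @ 12/7 + 216.086ms (3/7)
5. 1080.432ms @ 15/7 + 216.086ms (3/7)
6. 1296.519ms @ 18/7 + 216.086ms (3/7)
7. 1512.605ms @ 3 + 756.303ms (3/2)
8. 2268.908ms @ 9/2 + 756.303ms (3/2)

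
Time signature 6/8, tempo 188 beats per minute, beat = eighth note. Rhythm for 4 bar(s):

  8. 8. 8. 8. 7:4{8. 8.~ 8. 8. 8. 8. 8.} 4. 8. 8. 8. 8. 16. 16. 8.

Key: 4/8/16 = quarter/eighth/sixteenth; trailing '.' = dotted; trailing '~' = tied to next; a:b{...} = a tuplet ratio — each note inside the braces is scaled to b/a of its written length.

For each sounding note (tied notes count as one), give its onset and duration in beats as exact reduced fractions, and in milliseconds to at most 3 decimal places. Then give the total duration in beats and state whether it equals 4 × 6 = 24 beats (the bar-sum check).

1) 0.0ms=0b +478.723ms=3/2b
2) 478.723ms=3/2b +478.723ms=3/2b
3) 957.447ms=3b +478.723ms=3/2b
4) 1436.17ms=9/2b +478.723ms=3/2b
5) 1914.894ms=6b +273.556ms=6/7b
6) 2188.45ms=48/7b +547.112ms=12/7b
7) 2735.562ms=60/7b +273.556ms=6/7b
8) 3009.119ms=66/7b +273.556ms=6/7b
9) 3282.675ms=72/7b +273.556ms=6/7b
10) 3556.231ms=78/7b +273.556ms=6/7b
11) 3829.787ms=12b +957.447ms=3b
12) 4787.234ms=15b +478.723ms=3/2b
13) 5265.957ms=33/2b +478.723ms=3/2b
14) 5744.681ms=18b +478.723ms=3/2b
15) 6223.404ms=39/2b +478.723ms=3/2b
16) 6702.128ms=21b +239.362ms=3/4b
17) 6941.489ms=87/4b +239.362ms=3/4b
18) 7180.851ms=45/2b +478.723ms=3/2b
Σ=24b of 24 (188bpm 6/8) — PASS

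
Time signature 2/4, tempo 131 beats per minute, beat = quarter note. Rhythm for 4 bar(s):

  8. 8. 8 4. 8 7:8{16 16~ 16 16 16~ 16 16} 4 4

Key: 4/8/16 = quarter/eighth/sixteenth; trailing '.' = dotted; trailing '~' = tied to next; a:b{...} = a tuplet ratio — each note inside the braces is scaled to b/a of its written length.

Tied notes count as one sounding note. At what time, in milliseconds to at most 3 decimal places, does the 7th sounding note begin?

1. 0.0ms @ 0 + 343.511ms (3/4)
2. 343.511ms @ 3/4 + 343.511ms (3/4)
3. 687.023ms @ 3/2 + 229.008ms (1/2)
4. 916.031ms @ 2 + 687.023ms (3/2)
5. 1603.053ms @ 7/2 + 229.008ms (1/2)
6. 1832.061ms @ 4 + 130.862ms (2/7)
7. 1962.923ms @ 30/7 + 261.723ms (4/7)
8. 2224.646ms @ 34/7 + 130.862ms (2/7)
9. 2355.507ms @ 36/7 + 261.723ms (4/7)
10. 2617.23ms @ 40/7 + 130.862ms (2/7)
11. 2748.092ms @ 6 + 458.015ms (1)
12. 3206.107ms @ 7 + 458.015ms (1)

note 7 onset = 30/7b = 1962.923ms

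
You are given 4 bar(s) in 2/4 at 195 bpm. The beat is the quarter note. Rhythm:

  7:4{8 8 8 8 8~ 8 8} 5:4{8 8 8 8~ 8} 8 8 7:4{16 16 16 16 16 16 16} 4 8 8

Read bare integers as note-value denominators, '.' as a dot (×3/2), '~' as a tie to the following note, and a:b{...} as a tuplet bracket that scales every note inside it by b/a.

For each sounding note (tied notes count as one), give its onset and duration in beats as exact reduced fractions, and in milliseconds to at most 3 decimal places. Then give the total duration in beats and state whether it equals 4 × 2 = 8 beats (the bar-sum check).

1) 0.0ms=0b +87.912ms=2/7b
2) 87.912ms=2/7b +87.912ms=2/7b
3) 175.824ms=4/7b +87.912ms=2/7b
4) 263.736ms=6/7b +87.912ms=2/7b
5) 351.648ms=8/7b +175.824ms=4/7b
6) 527.473ms=12/7b +87.912ms=2/7b
7) 615.385ms=2b +123.077ms=2/5b
8) 738.462ms=12/5b +123.077ms=2/5b
9) 861.538ms=14/5b +123.077ms=2/5b
10) 984.615ms=16/5b +246.154ms=4/5b
11) 1230.769ms=4b +153.846ms=1/2b
12) 1384.615ms=9/2b +153.846ms=1/2b
13) 1538.462ms=5b +43.956ms=1/7b
14) 1582.418ms=36/7b +43.956ms=1/7b
15) 1626.374ms=37/7b +43.956ms=1/7b
16) 1670.33ms=38/7b +43.956ms=1/7b
17) 1714.286ms=39/7b +43.956ms=1/7b
18) 1758.242ms=40/7b +43.956ms=1/7b
19) 1802.198ms=41/7b +43.956ms=1/7b
20) 1846.154ms=6b +307.692ms=1b
21) 2153.846ms=7b +153.846ms=1/2b
22) 2307.692ms=15/2b +153.846ms=1/2b
Σ=8b of 8 (195bpm 2/4) — PASS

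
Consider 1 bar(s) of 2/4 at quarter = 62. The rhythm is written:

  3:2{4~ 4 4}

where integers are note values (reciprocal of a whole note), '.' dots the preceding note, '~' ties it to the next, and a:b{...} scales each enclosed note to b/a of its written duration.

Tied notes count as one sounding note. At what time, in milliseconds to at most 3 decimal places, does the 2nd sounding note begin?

note 2 onset = 4/3b = 1290.323ms

1. 0.0ms @ 0 + 1290.323ms (4/3)
2. 1290.323ms @ 4/3 + 645.161ms (2/3)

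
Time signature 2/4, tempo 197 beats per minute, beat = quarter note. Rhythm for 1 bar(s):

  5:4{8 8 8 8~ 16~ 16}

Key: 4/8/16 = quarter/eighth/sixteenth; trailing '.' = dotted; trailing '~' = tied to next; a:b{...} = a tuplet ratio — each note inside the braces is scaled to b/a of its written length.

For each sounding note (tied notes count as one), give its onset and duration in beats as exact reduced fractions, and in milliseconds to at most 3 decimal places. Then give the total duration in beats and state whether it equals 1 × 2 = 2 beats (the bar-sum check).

1) 0.0ms=0b +121.827ms=2/5b
2) 121.827ms=2/5b +121.827ms=2/5b
3) 243.655ms=4/5b +121.827ms=2/5b
4) 365.482ms=6/5b +243.655ms=4/5b
Σ=2b of 2 (197bpm 2/4) — PASS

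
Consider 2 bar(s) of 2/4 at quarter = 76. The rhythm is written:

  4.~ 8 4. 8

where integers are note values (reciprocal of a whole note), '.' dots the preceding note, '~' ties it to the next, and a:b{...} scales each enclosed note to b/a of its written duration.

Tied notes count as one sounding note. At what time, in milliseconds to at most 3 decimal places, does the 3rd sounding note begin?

1. 0.0ms @ 0 + 1578.947ms (2)
2. 1578.947ms @ 2 + 1184.211ms (3/2)
3. 2763.158ms @ 7/2 + 394.737ms (1/2)

note 3 onset = 7/2b = 2763.158ms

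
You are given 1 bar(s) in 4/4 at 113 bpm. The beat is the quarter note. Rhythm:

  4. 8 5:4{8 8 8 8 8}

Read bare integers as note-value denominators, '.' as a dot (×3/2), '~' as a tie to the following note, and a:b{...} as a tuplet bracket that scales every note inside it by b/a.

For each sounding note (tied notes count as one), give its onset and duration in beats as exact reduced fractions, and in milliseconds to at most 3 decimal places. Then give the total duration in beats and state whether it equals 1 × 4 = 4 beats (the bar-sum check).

1) 0.0ms=0b +796.46ms=3/2b
2) 796.46ms=3/2b +265.487ms=1/2b
3) 1061.947ms=2b +212.389ms=2/5b
4) 1274.336ms=12/5b +212.389ms=2/5b
5) 1486.726ms=14/5b +212.389ms=2/5b
6) 1699.115ms=16/5b +212.389ms=2/5b
7) 1911.504ms=18/5b +212.389ms=2/5b
Σ=4b of 4 (113bpm 4/4) — PASS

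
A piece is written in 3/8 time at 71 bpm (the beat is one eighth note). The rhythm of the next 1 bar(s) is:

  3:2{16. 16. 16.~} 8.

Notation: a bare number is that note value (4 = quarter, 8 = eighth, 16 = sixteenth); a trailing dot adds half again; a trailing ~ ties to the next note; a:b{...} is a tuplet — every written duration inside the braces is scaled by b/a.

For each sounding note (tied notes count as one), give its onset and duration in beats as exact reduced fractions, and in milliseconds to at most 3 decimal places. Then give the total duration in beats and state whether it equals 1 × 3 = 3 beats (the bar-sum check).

1) 0.0ms=0b +422.535ms=1/2b
2) 422.535ms=1/2b +422.535ms=1/2b
3) 845.07ms=1b +1690.141ms=2b
Σ=3b of 3 (71bpm 3/8) — PASS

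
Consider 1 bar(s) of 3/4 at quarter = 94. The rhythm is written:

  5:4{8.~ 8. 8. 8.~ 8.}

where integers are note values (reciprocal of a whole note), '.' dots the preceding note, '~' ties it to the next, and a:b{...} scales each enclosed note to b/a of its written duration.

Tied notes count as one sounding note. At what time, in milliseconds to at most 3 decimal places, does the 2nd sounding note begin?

note 2 onset = 6/5b = 765.957ms

1. 0.0ms @ 0 + 765.957ms (6/5)
2. 765.957ms @ 6/5 + 382.979ms (3/5)
3. 1148.936ms @ 9/5 + 765.957ms (6/5)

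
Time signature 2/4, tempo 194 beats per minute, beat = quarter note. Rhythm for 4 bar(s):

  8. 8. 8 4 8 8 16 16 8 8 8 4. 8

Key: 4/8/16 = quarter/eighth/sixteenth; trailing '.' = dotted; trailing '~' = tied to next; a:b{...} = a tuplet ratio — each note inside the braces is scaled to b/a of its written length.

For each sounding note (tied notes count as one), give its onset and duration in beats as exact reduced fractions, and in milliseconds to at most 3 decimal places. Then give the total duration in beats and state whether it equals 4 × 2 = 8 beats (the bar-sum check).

1) 0.0ms=0b +231.959ms=3/4b
2) 231.959ms=3/4b +231.959ms=3/4b
3) 463.918ms=3/2b +154.639ms=1/2b
4) 618.557ms=2b +309.278ms=1b
5) 927.835ms=3b +154.639ms=1/2b
6) 1082.474ms=7/2b +154.639ms=1/2b
7) 1237.113ms=4b +77.32ms=1/4b
8) 1314.433ms=17/4b +77.32ms=1/4b
9) 1391.753ms=9/2b +154.639ms=1/2b
10) 1546.392ms=5b +154.639ms=1/2b
11) 1701.031ms=11/2b +154.639ms=1/2b
12) 1855.67ms=6b +463.918ms=3/2b
13) 2319.588ms=15/2b +154.639ms=1/2b
Σ=8b of 8 (194bpm 2/4) — PASS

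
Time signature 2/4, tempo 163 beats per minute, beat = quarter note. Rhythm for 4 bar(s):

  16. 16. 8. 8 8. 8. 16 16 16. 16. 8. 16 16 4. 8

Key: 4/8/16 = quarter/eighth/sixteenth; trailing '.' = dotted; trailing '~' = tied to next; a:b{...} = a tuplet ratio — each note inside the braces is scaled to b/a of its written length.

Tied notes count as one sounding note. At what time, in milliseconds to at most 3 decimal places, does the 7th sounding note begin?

1. 0.0ms @ 0 + 138.037ms (3/8)
2. 138.037ms @ 3/8 + 138.037ms (3/8)
3. 276.074ms @ 3/4 + 276.074ms (3/4)
4. 552.147ms @ 3/2 + 184.049ms (1/2)
5. 736.196ms @ 2 + 276.074ms (3/4)
6. 1012.27ms @ 11/4 + 276.074ms (3/4)
7. 1288.344ms @ 7/2 + 92.025ms (1/4)
8. 1380.368ms @ 15/4 + 92.025ms (1/4)
9. 1472.393ms @ 4 + 138.037ms (3/8)
10. 1610.429ms @ 35/8 + 138.037ms (3/8)
11. 1748.466ms @ 19/4 + 276.074ms (3/4)
12. 2024.54ms @ 11/2 + 92.025ms (1/4)
13. 2116.564ms @ 23/4 + 92.025ms (1/4)
14. 2208.589ms @ 6 + 552.147ms (3/2)
15. 2760.736ms @ 15/2 + 184.049ms (1/2)

note 7 onset = 7/2b = 1288.344ms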